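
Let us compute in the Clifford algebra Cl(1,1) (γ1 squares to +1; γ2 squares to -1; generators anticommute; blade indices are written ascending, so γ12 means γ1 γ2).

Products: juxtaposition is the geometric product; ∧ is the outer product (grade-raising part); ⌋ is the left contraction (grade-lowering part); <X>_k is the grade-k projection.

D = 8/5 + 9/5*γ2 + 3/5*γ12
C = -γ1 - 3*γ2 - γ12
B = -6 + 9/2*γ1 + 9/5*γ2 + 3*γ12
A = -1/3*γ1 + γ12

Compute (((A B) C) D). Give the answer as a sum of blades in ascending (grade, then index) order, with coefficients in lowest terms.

step 1: 3/2 + 1/5*γ1 - 11/2*γ2 - 33/5*γ12
step 2: -101/10 - 79/5*γ1 - 113/10*γ2 - 38/5*γ12
step 3: -19/50 - 919/50*γ1 - 2287/50*γ2 - 2333/50*γ12
Answer: -19/50 - 919/50*γ1 - 2287/50*γ2 - 2333/50*γ12


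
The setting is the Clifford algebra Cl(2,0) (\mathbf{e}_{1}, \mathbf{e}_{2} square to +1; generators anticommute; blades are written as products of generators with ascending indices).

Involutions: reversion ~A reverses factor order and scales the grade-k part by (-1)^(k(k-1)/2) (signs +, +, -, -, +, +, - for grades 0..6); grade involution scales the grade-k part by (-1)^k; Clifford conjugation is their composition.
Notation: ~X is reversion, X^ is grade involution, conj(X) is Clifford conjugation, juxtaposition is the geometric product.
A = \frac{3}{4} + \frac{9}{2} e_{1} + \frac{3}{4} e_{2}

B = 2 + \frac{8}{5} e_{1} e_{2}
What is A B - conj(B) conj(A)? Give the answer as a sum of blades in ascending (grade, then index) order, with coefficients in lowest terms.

first term: \frac{3}{2} + \frac{39}{5} e_{1} + \frac{87}{10} e_{2} + \frac{6}{5} e_{1} e_{2}
second term: \frac{3}{2} - \frac{39}{5} e_{1} - \frac{87}{10} e_{2} - \frac{6}{5} e_{1} e_{2}
Answer: \frac{78}{5} e_{1} + \frac{87}{5} e_{2} + \frac{12}{5} e_{1} e_{2}


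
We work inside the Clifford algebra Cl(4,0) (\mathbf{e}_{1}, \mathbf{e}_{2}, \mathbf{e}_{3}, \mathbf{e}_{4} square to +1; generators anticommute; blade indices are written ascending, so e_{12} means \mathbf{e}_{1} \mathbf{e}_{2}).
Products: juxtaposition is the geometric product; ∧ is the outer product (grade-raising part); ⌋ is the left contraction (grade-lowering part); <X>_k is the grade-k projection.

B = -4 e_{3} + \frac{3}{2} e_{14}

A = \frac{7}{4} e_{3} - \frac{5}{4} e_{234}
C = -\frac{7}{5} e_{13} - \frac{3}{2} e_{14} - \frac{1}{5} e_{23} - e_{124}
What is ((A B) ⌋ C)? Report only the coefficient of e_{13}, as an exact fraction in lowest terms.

step 1: -7 - 5 e_{24} + \frac{15}{8} e_{123} - \frac{21}{8} e_{134}
step 2: -5 e_{1} + \frac{49}{5} e_{13} + \frac{21}{2} e_{14} + \frac{7}{5} e_{23} + 7 e_{124}
Answer: \frac{49}{5}


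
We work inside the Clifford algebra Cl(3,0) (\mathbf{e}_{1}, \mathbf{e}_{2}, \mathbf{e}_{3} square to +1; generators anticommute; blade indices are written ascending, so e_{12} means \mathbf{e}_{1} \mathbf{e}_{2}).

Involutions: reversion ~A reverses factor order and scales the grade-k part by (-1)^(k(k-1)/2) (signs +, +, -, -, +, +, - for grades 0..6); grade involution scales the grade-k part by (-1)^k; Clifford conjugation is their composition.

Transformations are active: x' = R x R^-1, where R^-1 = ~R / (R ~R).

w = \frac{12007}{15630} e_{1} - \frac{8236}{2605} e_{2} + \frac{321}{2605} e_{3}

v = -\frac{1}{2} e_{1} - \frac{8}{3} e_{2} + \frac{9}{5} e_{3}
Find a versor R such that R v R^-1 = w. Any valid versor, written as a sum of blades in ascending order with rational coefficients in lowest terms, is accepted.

Since q(v) = q(w) = \frac{9541}{900}, the sum R = v + w = \frac{2096}{7815} e_{1} - \frac{45548}{7815} e_{2} + \frac{1002}{521} e_{3} does the job whenever invertible.
Answer: \frac{2096}{7815} e_{1} - \frac{45548}{7815} e_{2} + \frac{1002}{521} e_{3}


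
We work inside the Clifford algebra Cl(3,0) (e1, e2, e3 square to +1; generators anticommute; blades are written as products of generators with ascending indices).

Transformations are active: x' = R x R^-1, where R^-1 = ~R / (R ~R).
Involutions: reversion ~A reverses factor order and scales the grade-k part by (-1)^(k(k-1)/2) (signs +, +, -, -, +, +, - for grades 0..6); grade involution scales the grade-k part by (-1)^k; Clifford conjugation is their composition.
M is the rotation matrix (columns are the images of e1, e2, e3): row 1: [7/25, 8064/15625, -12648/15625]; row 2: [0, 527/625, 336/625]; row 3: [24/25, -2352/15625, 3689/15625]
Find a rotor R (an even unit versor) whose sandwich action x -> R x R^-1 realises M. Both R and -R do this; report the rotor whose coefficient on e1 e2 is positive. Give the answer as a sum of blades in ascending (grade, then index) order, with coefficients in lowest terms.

Method: write R = a + b12*e1 e2 + b13*e1 e3 + b23*e2 e3 with a^2 + b12^2 + b13^2 + b23^2 = 1 (so R^-1 = ~R). Expanding the columns R e_j ~R gives tr M = 4a^2 - 1 and, from the antisymmetric part, M21 - M12 = -4a*b12, M13 - M31 = 4a*b13, M32 - M23 = -4a*b23.
Here tr M = 21239/15625, so a^2 = (1 + tr M)/4 = 9216/15625 and a = ±96/125. Taking a = 96/125: M21 - M12 = -8064/15625, M13 - M31 = -27648/15625, M32 - M23 = -10752/15625, giving b12 = 21/125, b13 = -72/125, b23 = 28/125, i.e. R = 96/125 + 21/125*e1 e2 - 72/125*e1 e3 + 28/125*e2 e3.
Its e1 e2 coefficient is already positive.
Answer: 96/125 + 21/125*e1 e2 - 72/125*e1 e3 + 28/125*e2 e3. Why the constraint matters: R and -R act identically through the sandwich — M has trace 21239/15625 either way — so only the sign condition on e1 e2 picks one of the two preimages.


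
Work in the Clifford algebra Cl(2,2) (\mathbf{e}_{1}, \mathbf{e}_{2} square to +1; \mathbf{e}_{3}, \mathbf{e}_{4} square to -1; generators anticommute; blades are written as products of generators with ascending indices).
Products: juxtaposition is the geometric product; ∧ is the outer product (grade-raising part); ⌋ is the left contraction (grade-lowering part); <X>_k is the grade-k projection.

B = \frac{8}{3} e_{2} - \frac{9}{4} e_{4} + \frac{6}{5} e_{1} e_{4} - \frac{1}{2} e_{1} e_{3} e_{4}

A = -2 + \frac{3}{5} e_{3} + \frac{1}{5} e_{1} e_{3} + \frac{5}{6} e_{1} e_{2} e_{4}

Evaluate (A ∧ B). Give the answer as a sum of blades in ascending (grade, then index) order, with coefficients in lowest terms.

step 1: -\frac{16}{3} e_{2} + \frac{9}{2} e_{4} - \frac{12}{5} e_{1} e_{4} - \frac{8}{5} e_{2} e_{3} - \frac{27}{20} e_{3} e_{4} - \frac{8}{15} e_{1} e_{2} e_{3} - \frac{17}{100} e_{1} e_{3} e_{4}
Answer: -\frac{16}{3} e_{2} + \frac{9}{2} e_{4} - \frac{12}{5} e_{1} e_{4} - \frac{8}{5} e_{2} e_{3} - \frac{27}{20} e_{3} e_{4} - \frac{8}{15} e_{1} e_{2} e_{3} - \frac{17}{100} e_{1} e_{3} e_{4}


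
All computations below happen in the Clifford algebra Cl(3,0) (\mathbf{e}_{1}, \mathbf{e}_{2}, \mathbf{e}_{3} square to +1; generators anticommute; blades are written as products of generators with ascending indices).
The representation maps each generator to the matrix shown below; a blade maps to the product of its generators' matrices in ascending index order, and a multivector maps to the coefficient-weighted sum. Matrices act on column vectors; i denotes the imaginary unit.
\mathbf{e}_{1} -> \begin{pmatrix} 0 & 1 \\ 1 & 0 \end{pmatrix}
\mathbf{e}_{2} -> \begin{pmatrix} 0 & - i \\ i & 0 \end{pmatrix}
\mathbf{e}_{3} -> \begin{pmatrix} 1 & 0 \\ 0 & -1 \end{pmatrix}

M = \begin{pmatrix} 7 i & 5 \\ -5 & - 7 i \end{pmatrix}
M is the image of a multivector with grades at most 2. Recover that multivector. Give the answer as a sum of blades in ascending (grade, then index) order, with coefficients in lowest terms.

Method: 1, rho(e_{1}), rho(e_{2}), rho(e_{3}) form a trace-orthogonal basis of the 2x2 complex matrices (tr(X Y) = 2 if X = Y, else 0), so M = m0*1 + m1*rho(e_{1}) + m2*rho(e_{2}) + m3*rho(e_{3}) with m0 = tr(M)/2 = 0, m1 = tr(M rho(e_{1}))/2 = 0, m2 = tr(M rho(e_{2}))/2 = 5 i, m3 = tr(M rho(e_{3}))/2 = 7 i.
Multiplying table entries, the bivector images are rho(e_{1} e_{2}) = i*rho(e_{3}), rho(e_{1} e_{3}) = -i*rho(e_{2}), rho(e_{2} e_{3}) = i*rho(e_{1}); with real blade coefficients the real parts of m0..m3 are the coefficients of 1, e_{1}, e_{2}, e_{3} and the imaginary parts give the bivectors (e_{2} e_{3}: Im m1, e_{1} e_{3}: -Im m2, e_{1} e_{2}: Im m3).
Answer: 7 e_{1} e_{2} - 5 e_{1} e_{3}


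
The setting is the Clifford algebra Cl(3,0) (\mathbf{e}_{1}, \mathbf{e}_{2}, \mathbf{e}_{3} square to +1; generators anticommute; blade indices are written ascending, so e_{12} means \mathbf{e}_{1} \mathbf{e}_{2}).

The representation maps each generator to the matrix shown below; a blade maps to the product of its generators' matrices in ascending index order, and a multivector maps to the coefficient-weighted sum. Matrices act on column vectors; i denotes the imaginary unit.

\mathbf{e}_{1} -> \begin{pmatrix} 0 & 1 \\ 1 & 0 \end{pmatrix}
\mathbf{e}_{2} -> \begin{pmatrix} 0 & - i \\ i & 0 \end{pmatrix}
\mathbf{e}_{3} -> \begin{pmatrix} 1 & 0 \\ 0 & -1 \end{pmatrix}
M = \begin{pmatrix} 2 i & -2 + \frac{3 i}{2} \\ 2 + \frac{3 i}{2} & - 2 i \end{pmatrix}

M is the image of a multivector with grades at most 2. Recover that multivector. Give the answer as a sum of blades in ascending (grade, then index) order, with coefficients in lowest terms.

Method: 1, rho(e_{1}), rho(e_{2}), rho(e_{3}) form a trace-orthogonal basis of the 2x2 complex matrices (tr(X Y) = 2 if X = Y, else 0), so M = m0*1 + m1*rho(e_{1}) + m2*rho(e_{2}) + m3*rho(e_{3}) with m0 = tr(M)/2 = 0, m1 = tr(M rho(e_{1}))/2 = \frac{3 i}{2}, m2 = tr(M rho(e_{2}))/2 = - 2 i, m3 = tr(M rho(e_{3}))/2 = 2 i.
Multiplying table entries, the bivector images are rho(e_{12}) = i*rho(e_{3}), rho(e_{13}) = -i*rho(e_{2}), rho(e_{23}) = i*rho(e_{1}); with real blade coefficients the real parts of m0..m3 are the coefficients of 1, e_{1}, e_{2}, e_{3} and the imaginary parts give the bivectors (e_{23}: Im m1, e_{13}: -Im m2, e_{12}: Im m3).
Answer: 2 e_{12} + 2 e_{13} + \frac{3}{2} e_{23}


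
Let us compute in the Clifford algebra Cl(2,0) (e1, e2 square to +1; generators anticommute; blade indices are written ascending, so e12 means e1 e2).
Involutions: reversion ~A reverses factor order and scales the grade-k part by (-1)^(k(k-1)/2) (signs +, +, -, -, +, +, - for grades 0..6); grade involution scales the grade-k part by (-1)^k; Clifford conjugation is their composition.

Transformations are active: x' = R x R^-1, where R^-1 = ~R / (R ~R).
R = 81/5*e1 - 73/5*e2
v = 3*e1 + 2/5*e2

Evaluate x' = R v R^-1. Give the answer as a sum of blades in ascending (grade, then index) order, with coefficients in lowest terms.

~R = 81/5*e1 - 73/5*e2, and R ~R = 2378/5, so R^-1 = ~R / (2378/5).
R v = 1069/25 + 1257/25*e12
Answer: -2586/29725*e1 - 89927/29725*e2


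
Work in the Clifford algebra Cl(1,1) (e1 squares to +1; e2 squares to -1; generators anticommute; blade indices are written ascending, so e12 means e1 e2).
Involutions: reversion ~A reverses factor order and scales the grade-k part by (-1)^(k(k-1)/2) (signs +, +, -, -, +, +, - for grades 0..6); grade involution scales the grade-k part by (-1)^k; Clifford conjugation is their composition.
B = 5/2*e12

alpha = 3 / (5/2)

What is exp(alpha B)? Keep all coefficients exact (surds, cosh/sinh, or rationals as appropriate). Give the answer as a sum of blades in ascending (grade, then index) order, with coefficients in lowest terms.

B^2 = (5/2)^2*(e12)^2 = 25/4*(+1) = 25/4 (a basis 2-blade squares to minus the product of its generators' squares).
B^2 = 25/4 — the series telescopes hyperbolically here: l = 5/2, alpha*l = 3, so exp(alpha B) = cosh(3) + (sinh(3)/(5/2))*B = cosh(3) + (2*sinh(3)/5)*B.
Answer: cosh(3) + sinh(3)*e12


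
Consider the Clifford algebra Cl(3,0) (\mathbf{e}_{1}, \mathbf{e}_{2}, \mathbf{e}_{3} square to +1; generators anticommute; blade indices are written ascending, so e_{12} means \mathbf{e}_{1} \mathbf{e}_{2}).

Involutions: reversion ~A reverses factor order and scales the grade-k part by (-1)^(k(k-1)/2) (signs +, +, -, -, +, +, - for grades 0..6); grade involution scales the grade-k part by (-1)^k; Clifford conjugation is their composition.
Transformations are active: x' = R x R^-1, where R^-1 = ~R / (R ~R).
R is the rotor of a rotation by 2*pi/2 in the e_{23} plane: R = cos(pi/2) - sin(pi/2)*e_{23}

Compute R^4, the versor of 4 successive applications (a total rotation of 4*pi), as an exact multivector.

Half-angle bookkeeping: 4 applications in e_{23} add up to rotor phase 4*pi/2 = 2 \pi, so R^4 = cos(2 \pi) - sin(2 \pi)*e_{23}.
cos(2 \pi) = 1 and sin(2 \pi) = 0, so R^4 = 1. The total rotation 4*pi is 2 full turns, so every vector returns to itself, yet the rotor is +1, back on the identity sheet (an even number of 2*pi turns).
Answer: 1


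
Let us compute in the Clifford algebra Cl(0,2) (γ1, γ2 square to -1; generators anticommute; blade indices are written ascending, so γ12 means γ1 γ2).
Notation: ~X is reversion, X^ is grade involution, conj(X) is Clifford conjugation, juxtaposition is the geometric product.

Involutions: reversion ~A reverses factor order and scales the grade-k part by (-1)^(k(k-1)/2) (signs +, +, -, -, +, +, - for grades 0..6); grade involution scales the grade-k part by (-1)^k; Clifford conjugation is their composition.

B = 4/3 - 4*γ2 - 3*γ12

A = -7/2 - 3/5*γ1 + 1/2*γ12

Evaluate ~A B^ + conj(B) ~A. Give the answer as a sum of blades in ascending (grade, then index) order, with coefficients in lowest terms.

first term: -37/6 + 6/5*γ1 - 79/5*γ2 + 223/30*γ12
second term: -19/6 - 14/5*γ1 - 79/5*γ2 - 263/30*γ12
Answer: -28/3 - 8/5*γ1 - 158/5*γ2 - 4/3*γ12


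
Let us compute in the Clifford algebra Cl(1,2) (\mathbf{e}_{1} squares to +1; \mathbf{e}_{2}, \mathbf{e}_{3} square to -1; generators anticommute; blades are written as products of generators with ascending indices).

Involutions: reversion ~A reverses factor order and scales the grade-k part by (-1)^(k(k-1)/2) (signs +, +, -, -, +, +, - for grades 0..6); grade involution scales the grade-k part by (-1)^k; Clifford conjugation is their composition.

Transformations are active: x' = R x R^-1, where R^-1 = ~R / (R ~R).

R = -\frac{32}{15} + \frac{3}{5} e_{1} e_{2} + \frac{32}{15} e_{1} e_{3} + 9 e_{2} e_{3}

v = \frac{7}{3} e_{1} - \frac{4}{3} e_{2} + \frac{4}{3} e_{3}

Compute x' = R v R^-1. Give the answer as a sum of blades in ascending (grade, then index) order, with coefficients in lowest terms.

~R = -\frac{32}{15} - \frac{3}{5} e_{1} e_{2} - \frac{32}{15} e_{1} e_{3} - 9 e_{2} e_{3}, and R ~R = \frac{2016}{25}, so R^-1 = ~R / (\frac{2016}{25}).
R v = -\frac{316}{45} e_{1} - \frac{95}{9} e_{2} - \frac{892}{45} e_{3} + \frac{1109}{45} e_{1} e_{2} e_{3}
Answer: \frac{96323}{27216} e_{1} + \frac{604}{189} e_{2} - \frac{17725}{27216} e_{3}


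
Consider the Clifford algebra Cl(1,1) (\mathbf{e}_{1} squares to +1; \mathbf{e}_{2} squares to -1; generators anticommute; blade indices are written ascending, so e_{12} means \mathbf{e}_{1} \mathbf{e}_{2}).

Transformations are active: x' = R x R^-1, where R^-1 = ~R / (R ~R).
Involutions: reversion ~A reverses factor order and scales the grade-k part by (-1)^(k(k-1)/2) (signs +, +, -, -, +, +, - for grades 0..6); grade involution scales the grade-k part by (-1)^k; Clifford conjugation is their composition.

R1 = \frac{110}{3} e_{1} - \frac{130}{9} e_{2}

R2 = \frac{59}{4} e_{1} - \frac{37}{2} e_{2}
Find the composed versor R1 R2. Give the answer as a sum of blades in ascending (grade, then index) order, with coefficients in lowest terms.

Distribute over the terms of R1 (each basis-blade product reordered to ascending indices, repeated generators contracted through their squares):
(\frac{110}{3} e_{1}) R2 = \frac{3245}{6} - \frac{2035}{3} e_{12}
(-\frac{130}{9} e_{2}) R2 = -\frac{2405}{9} + \frac{3835}{18} e_{12}
Summing the partial products and collecting blades:
Answer: \frac{4925}{18} - \frac{8375}{18} e_{12}


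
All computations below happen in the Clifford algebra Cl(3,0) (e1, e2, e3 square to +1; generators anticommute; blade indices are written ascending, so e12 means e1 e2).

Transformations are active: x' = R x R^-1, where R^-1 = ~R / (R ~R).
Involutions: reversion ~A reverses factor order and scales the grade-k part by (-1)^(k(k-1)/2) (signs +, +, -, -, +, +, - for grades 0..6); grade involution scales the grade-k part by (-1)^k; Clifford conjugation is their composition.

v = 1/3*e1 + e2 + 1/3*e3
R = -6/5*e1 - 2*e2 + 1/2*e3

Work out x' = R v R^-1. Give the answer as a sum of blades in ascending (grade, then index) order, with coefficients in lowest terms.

~R = -6/5*e1 - 2*e2 + 1/2*e3, and R ~R = 569/100, so R^-1 = ~R / (569/100).
R v = -67/30 - 8/15*e12 - 17/30*e13 - 7/6*e23
Answer: 1039/1707*e1 + 973/1707*e2 - 413/569*e3


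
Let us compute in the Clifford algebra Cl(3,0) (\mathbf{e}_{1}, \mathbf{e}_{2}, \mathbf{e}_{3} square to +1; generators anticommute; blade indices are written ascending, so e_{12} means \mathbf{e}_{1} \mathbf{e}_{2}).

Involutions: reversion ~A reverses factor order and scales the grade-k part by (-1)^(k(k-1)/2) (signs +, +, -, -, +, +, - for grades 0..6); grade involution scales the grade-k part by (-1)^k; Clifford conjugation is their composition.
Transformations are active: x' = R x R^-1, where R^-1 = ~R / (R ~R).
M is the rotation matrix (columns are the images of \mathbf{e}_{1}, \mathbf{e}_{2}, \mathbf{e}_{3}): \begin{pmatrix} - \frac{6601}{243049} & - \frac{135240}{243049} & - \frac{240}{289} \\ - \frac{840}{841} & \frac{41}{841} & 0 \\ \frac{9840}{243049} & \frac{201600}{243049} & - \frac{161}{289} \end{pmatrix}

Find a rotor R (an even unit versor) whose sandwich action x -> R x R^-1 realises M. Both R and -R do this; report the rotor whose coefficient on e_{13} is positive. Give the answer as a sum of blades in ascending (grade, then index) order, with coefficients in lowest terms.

Method: write R = a + b12*e_{12} + b13*e_{13} + b23*e_{23} with a^2 + b12^2 + b13^2 + b23^2 = 1 (so R^-1 = ~R). Expanding the columns R e_j ~R gives tr M = 4a^2 - 1 and, from the antisymmetric part, M21 - M12 = -4a*b12, M13 - M31 = 4a*b13, M32 - M23 = -4a*b23.
Here tr M = -\frac{130153}{243049}, so a^2 = (1 + tr M)/4 = \frac{28224}{243049} and a = ±\frac{168}{493}. Taking a = \frac{168}{493}: M21 - M12 = -\frac{107520}{243049}, M13 - M31 = -\frac{211680}{243049}, M32 - M23 = \frac{201600}{243049}, giving b12 = \frac{160}{493}, b13 = -\frac{315}{493}, b23 = -\frac{300}{493}, i.e. R = \frac{168}{493} + \frac{160}{493} e_{12} - \frac{315}{493} e_{13} - \frac{300}{493} e_{23}.
Its e_{13} coefficient is negative, so report the other preimage -R.
Answer: -\frac{168}{493} - \frac{160}{493} e_{12} + \frac{315}{493} e_{13} + \frac{300}{493} e_{23}. Uniqueness: Spin(3) -> SO(3) maps R and -R to the same rotation of trace -\frac{130153}{243049}; fixing the sign of the e_{13} coefficient removes the ambiguity.


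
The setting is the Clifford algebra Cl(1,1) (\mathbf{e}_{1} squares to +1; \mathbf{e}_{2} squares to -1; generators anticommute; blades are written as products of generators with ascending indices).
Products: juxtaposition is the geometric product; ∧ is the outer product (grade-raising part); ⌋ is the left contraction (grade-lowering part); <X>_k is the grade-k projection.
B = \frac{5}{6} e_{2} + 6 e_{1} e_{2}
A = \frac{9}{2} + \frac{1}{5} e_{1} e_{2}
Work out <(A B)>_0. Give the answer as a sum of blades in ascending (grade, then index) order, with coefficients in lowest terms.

step 1: \frac{6}{5} - \frac{1}{6} e_{1} + \frac{15}{4} e_{2} + 27 e_{1} e_{2}
step 2: \frac{6}{5}
Answer: \frac{6}{5}


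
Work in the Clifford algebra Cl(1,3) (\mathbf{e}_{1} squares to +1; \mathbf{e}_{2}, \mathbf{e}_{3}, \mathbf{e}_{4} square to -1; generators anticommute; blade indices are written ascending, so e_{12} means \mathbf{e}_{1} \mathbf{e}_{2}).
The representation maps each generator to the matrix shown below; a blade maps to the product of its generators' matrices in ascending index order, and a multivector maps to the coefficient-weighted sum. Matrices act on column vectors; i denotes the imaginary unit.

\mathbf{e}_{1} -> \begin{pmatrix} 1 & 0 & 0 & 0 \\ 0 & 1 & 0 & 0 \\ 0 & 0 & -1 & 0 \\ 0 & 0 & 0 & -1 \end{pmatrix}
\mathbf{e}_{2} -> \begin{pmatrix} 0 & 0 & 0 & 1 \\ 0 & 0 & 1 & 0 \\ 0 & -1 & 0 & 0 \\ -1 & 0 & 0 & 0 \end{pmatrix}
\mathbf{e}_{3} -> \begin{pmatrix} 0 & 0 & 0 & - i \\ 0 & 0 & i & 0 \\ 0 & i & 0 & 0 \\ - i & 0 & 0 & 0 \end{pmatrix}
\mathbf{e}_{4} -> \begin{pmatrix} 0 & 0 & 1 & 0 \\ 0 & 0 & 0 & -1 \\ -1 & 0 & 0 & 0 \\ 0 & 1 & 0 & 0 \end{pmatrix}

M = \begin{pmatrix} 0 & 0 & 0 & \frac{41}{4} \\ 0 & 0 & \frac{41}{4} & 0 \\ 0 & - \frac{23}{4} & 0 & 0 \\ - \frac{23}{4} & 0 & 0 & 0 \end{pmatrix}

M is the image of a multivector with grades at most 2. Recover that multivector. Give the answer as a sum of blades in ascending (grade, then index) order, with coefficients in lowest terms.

Method: the blade images are trace-orthogonal — tr(rho(e_A) rho(e_B)^-1) = 4 if A = B and 0 otherwise — and rho(e_A)^-1 = (e_A)^2 * rho(e_A) with (e_A)^2 = +1 or -1, so the coefficient of e_A in the preimage is (e_A)^2 * tr(M rho(e_A))/4.
Nonzero projections over blades of grade <= 2: e_{2}: (e_{2})^2 = -1, tr(M rho(e_{2})) = -32, coefficient 8; e_{12}: (e_{12})^2 = +1, tr(M rho(e_{12})) = 9, coefficient \frac{9}{4}. Every other blade of grade <= 2 projects to 0.
Answer: 8 e_{2} + \frac{9}{4} e_{12}


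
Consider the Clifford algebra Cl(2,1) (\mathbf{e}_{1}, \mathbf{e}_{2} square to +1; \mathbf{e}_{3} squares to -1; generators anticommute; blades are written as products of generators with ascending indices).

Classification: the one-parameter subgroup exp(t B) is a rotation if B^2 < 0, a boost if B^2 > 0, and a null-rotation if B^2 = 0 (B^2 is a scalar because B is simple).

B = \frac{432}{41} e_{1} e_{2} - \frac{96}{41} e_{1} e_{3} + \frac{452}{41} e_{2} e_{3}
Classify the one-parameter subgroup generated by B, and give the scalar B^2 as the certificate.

B^2 term by term: the squares give (\frac{432}{41})^2*(e_{1} e_{2})^2 + (-\frac{96}{41})^2*(e_{1} e_{3})^2 + (\frac{452}{41})^2*(e_{2} e_{3})^2 = \frac{186624}{1681}*(-1) + \frac{9216}{1681}*(+1) + \frac{204304}{1681}*(+1) = 16 (each basis 2-blade squares to minus the product of its generators' squares); cross terms between blades sharing an index anticommute and cancel. So B^2 = 16.
Answer: boost, certificate B^2 = 16. One invariant decides it: the square 16 survives every conjugation, and its sign is exactly the classification.


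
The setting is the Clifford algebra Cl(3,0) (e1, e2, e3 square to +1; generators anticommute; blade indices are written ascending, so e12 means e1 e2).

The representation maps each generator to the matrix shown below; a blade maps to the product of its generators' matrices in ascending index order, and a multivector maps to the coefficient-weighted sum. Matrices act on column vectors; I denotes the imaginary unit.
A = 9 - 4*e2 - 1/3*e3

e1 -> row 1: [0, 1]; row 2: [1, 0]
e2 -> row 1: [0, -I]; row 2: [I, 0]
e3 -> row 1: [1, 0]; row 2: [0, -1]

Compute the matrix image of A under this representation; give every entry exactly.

M = (9)*1 + (-4)*rho(e2) + (-1/3)*rho(e3), summed entrywise (1 is the identity matrix):
Answer: row 1: [26/3, 4*I]; row 2: [-4*I, 28/3]


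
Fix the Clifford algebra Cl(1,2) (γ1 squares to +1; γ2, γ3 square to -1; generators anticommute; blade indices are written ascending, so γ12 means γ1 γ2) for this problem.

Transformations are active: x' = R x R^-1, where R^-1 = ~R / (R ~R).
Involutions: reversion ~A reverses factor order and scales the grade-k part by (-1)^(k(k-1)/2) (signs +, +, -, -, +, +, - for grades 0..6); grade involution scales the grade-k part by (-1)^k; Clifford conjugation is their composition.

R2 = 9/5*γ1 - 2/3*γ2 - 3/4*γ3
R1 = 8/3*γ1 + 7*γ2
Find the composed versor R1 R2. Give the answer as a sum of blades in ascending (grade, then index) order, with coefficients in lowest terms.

Distribute over the terms of R1 (each basis-blade product reordered to ascending indices, repeated generators contracted through their squares):
(8/3*γ1) R2 = 24/5 - 16/9*γ12 - 2*γ13
(7*γ2) R2 = 14/3 - 63/5*γ12 - 21/4*γ23
Summing the partial products and collecting blades:
Answer: 142/15 - 647/45*γ12 - 2*γ13 - 21/4*γ23


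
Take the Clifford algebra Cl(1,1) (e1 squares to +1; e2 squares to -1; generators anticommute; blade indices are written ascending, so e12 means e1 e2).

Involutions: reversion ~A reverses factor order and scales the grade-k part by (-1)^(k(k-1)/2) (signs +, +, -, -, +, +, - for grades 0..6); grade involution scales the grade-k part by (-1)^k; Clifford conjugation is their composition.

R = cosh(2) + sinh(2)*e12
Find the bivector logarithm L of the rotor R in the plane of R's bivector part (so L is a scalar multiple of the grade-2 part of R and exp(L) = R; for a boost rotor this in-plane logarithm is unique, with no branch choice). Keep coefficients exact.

The scalar part of R is cosh(2), which determines |rapidity| via cosh; the sign lives in the bivector part, and pairing them (bivector part over sinh of the rapidity = the plane) gives the unique in-plane L = rapidity * plane.
Concretely: cosh(rapidity) = cosh(2) gives rapidity = ±2, and since rapidity/sinh(rapidity) is even the sign is immaterial: L = (rapidity/sinh(rapidity)) * <R>_2 = (2/sinh(2)) * <R>_2.
Answer: 2*e12


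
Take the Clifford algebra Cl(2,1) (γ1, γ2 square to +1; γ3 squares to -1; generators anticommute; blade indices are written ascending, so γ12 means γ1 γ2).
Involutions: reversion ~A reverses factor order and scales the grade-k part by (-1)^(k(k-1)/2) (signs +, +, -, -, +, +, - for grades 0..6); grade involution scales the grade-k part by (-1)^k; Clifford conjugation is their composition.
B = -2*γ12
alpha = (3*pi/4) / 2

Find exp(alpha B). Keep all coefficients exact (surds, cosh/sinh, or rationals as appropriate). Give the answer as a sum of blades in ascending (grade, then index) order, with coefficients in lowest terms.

B^2 = (-2)^2*(γ12)^2 = 4*(-1) = -4 (a basis 2-blade squares to minus the product of its generators' squares).
B^2 = -4 — a negative square means the series sums to a rotation: l = 2, alpha*l = 3*pi/4, so exp(alpha B) = cos(3*pi/4) + (sin(3*pi/4)/2)*B = -sqrt(2)/2 + (sqrt(2)/4)*B.
Answer: -sqrt(2)/2 - sqrt(2)/2*γ12


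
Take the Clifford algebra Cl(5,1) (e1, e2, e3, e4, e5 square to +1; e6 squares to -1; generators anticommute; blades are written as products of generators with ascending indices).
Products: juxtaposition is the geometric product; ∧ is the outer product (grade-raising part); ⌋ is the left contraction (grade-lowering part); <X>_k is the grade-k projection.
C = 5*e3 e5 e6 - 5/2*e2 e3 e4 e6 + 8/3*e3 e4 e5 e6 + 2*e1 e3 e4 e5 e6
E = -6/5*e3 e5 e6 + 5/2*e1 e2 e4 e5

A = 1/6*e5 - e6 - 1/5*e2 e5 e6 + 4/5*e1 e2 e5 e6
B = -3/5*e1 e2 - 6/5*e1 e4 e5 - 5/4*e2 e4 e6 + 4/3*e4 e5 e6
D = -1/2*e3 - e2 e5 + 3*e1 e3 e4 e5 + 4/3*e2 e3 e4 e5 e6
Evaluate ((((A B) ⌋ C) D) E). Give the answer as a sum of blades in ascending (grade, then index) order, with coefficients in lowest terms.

step 1: -1/5*e1 e4 - 91/60*e2 e4 + 13/12*e4 e5 - 2/9*e4 e6 + 12/25*e5 e6 + 16/15*e1 e2 e4 - 1/10*e1 e2 e5 + 3/5*e1 e2 e6 + e1 e4 e5 - 3/25*e1 e5 e6 - 24/25*e2 e4 e6 + 6/25*e1 e2 e4 e6 - 6/5*e1 e4 e5 e6 - 5/24*e2 e4 e5 e6
step 2: 12/5*e3 + 5/9*e2 e3 + 26/25*e3 e4 + 16/27*e3 e5 - 79/72*e3 e6 + 24/25*e1 e3 e4 + 4/9*e1 e3 e5 - 13/6*e1 e3 e6 - 2/5*e3 e5 e6
step 3: -6/5 - 5/18*e2 + 139/75*e4 - 1744/675*e5 - 79/144*e6 + 508/225*e1 e4 - 652/225*e1 e5 - 13/12*e1 e6 - 16/27*e2 e3 + 8/15*e2 e4 + 5/9*e3 e5 + 1/5*e5 e6 - 4/9*e1 e2 e3 - 36/5*e1 e4 e5 - 6/5*e1 e4 e6 + 12/5*e2 e3 e5 + 2/5*e2 e3 e6 - 79/54*e2 e4 e5 + 64/81*e2 e4 e6 - 104/75*e2 e5 e6 + 311/54*e4 e5 e6 - 11/9*e1 e2 e4 e5 + 16/27*e1 e2 e4 e6 - 32/25*e1 e2 e5 e6 + 79/24*e1 e4 e5 e6 - 26/25*e2 e3 e4 e5 - 79/72*e2 e3 e5 e6 - 16/5*e2 e4 e5 e6 - 24/25*e1 e2 e3 e4 e5 - 13/6*e1 e2 e3 e5 e6
step 4: -55/18 - 395/108*e1 + 1159/60*e2 - 66/25*e3 + 2/3*e6 + 13/5*e1 e2 - 13/5*e1 e3 - 4/3*e1 e5 - 8*e1 e6 + 208/125*e2 e3 + 326/45*e2 e4 + 1378/225*e2 e5 - 6419/1200*e2 e6 + 311/45*e3 e4 - 79/120*e3 e5 - 3488/1125*e3 e6 - 16/5*e4 e6 - 40/27*e5 e6 + 192/125*e1 e2 e3 + 872/135*e1 e2 e4 + 139/30*e1 e2 e5 - 1555/108*e1 e2 e6 + 199/20*e1 e3 e4 - 13/10*e1 e3 e5 - 1304/375*e1 e3 e6 + 25/36*e1 e4 e5 - 52/15*e1 e4 e6 - 160/81*e1 e5 e6 - 96/25*e2 e3 e4 + 156/125*e2 e4 e6 - 103/45*e2 e5 e6 + 10/9*e3 e4 e5 - 65/12*e3 e4 e6 + 36/25*e3 e5 e6 - 25/18*e1 e2 e3 e4 - 3*e1 e2 e4 e5 + 163/250*e1 e2 e4 e6 + 8/15*e1 e2 e5 e6 + 1972/675*e1 e3 e4 e5 + 21229/3600*e1 e3 e4 e6 - 128/135*e2 e3 e4 e5 + 79/45*e2 e3 e4 e6 + 1/3*e2 e3 e5 e6 - 65/24*e2 e4 e5 e6 + 278/125*e3 e4 e5 e6 - 32/45*e1 e2 e3 e4 e5 + 22/15*e1 e2 e3 e4 e6 - 395/288*e1 e2 e4 e5 e6 + 641/375*e1 e3 e4 e5 e6 + 16/25*e2 e3 e4 e5 e6
Answer: -55/18 - 395/108*e1 + 1159/60*e2 - 66/25*e3 + 2/3*e6 + 13/5*e1 e2 - 13/5*e1 e3 - 4/3*e1 e5 - 8*e1 e6 + 208/125*e2 e3 + 326/45*e2 e4 + 1378/225*e2 e5 - 6419/1200*e2 e6 + 311/45*e3 e4 - 79/120*e3 e5 - 3488/1125*e3 e6 - 16/5*e4 e6 - 40/27*e5 e6 + 192/125*e1 e2 e3 + 872/135*e1 e2 e4 + 139/30*e1 e2 e5 - 1555/108*e1 e2 e6 + 199/20*e1 e3 e4 - 13/10*e1 e3 e5 - 1304/375*e1 e3 e6 + 25/36*e1 e4 e5 - 52/15*e1 e4 e6 - 160/81*e1 e5 e6 - 96/25*e2 e3 e4 + 156/125*e2 e4 e6 - 103/45*e2 e5 e6 + 10/9*e3 e4 e5 - 65/12*e3 e4 e6 + 36/25*e3 e5 e6 - 25/18*e1 e2 e3 e4 - 3*e1 e2 e4 e5 + 163/250*e1 e2 e4 e6 + 8/15*e1 e2 e5 e6 + 1972/675*e1 e3 e4 e5 + 21229/3600*e1 e3 e4 e6 - 128/135*e2 e3 e4 e5 + 79/45*e2 e3 e4 e6 + 1/3*e2 e3 e5 e6 - 65/24*e2 e4 e5 e6 + 278/125*e3 e4 e5 e6 - 32/45*e1 e2 e3 e4 e5 + 22/15*e1 e2 e3 e4 e6 - 395/288*e1 e2 e4 e5 e6 + 641/375*e1 e3 e4 e5 e6 + 16/25*e2 e3 e4 e5 e6


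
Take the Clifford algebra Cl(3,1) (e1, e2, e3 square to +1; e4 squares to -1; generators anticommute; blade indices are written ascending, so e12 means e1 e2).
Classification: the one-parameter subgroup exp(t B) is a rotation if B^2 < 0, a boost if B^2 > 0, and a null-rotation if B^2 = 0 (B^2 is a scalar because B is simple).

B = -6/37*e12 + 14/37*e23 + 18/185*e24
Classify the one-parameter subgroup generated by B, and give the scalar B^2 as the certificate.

B^2 term by term: the squares give (-6/37)^2*(e12)^2 + (14/37)^2*(e23)^2 + (18/185)^2*(e24)^2 = 36/1369*(-1) + 196/1369*(-1) + 324/34225*(+1) = -4/25 (each basis 2-blade squares to minus the product of its generators' squares); cross terms between blades sharing an index anticommute and cancel. So B^2 = -4/25.
Answer: rotation, certificate B^2 = -4/25. Check the certificate: B^2 = -4/25, and that sign is decisive whatever form B takes.


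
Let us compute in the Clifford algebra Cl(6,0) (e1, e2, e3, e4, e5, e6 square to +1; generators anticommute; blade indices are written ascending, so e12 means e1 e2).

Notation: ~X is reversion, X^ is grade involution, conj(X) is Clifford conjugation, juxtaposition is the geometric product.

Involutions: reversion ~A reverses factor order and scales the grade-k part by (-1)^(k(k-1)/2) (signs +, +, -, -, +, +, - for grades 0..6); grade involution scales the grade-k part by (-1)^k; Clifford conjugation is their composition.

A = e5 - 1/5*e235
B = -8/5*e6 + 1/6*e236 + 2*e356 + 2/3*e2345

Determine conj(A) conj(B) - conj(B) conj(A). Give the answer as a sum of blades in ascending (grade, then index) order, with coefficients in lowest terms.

first term: -2/15*e4 + 2/5*e26 + 2*e36 - 47/30*e56 + 2/3*e234 - 73/150*e2356
second term: 2/15*e4 - 2/5*e26 + 2*e36 + 47/30*e56 - 2/3*e234 + 73/150*e2356
Answer: -4/15*e4 + 4/5*e26 - 47/15*e56 + 4/3*e234 - 73/75*e2356


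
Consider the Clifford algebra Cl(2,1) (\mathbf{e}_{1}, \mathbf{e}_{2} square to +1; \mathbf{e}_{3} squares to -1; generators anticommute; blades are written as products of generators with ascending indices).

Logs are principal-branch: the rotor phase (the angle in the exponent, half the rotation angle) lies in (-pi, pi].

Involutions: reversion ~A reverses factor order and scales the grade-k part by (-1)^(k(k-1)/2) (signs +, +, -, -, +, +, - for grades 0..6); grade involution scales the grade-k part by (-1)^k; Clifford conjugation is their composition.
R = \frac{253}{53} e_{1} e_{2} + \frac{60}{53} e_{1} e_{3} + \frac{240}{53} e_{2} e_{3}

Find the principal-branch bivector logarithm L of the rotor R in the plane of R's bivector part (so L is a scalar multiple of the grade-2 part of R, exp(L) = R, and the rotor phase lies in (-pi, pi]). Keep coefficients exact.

The scalar part of R is 0, which pins the rotor phase on the principal branch; dividing the bivector part by the sine of that phase recovers the unit plane, and L is the phase times that plane.
Concretely: cos(phase) = 0 gives phase = ±\frac{\pi}{2}, and since phase/sin(phase) is even the sign is immaterial: L = (phase/sin(phase)) * <R>_2 = (\frac{\pi}{2}) * <R>_2.
Answer: \frac{253 \pi}{106} e_{1} e_{2} + \frac{30 \pi}{53} e_{1} e_{3} + \frac{120 \pi}{53} e_{2} e_{3}


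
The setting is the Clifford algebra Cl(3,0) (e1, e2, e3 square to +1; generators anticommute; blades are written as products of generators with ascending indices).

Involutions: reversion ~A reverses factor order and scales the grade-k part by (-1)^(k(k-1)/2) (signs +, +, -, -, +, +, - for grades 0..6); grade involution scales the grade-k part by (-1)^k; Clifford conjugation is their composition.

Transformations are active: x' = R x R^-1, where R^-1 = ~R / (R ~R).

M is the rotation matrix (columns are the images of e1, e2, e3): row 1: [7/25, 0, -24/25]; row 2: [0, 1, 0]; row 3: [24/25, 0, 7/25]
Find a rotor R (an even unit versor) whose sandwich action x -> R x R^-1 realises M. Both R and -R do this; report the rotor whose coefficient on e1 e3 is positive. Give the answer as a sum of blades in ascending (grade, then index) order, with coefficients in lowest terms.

Method: write R = a + b12*e1 e2 + b13*e1 e3 + b23*e2 e3 with a^2 + b12^2 + b13^2 + b23^2 = 1 (so R^-1 = ~R). Expanding the columns R e_j ~R gives tr M = 4a^2 - 1 and, from the antisymmetric part, M21 - M12 = -4a*b12, M13 - M31 = 4a*b13, M32 - M23 = -4a*b23.
Here tr M = 39/25, so a^2 = (1 + tr M)/4 = 16/25 and a = ±4/5. Taking a = 4/5: M21 - M12 = 0, M13 - M31 = -48/25, M32 - M23 = 0, giving b12 = 0, b13 = -3/5, b23 = 0, i.e. R = 4/5 - 3/5*e1 e3.
Its e1 e3 coefficient is negative, so report the other preimage -R.
Answer: -4/5 + 3/5*e1 e3. Recall the cover is two-to-one: with M of trace 39/25, both preimages act alike, and the stated e1 e3 sign chooses the sheet.


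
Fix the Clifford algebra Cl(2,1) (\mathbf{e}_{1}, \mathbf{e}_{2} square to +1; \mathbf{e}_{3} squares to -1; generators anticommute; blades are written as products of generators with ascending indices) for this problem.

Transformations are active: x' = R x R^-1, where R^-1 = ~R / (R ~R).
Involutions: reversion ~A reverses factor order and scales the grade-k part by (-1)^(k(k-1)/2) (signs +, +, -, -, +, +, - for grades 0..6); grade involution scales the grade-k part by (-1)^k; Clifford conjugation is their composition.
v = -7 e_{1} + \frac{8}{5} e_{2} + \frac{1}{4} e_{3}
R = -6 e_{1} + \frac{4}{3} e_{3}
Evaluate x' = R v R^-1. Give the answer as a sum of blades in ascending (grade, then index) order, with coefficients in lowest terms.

~R = -6 e_{1} + \frac{4}{3} e_{3}, and R ~R = \frac{308}{9}, so R^-1 = ~R / (\frac{308}{9}).
R v = \frac{125}{3} - \frac{48}{5} e_{1} e_{2} + \frac{47}{6} e_{1} e_{3} - \frac{32}{15} e_{2} e_{3}
Answer: -\frac{586}{77} e_{1} - \frac{8}{5} e_{2} + \frac{923}{308} e_{3}


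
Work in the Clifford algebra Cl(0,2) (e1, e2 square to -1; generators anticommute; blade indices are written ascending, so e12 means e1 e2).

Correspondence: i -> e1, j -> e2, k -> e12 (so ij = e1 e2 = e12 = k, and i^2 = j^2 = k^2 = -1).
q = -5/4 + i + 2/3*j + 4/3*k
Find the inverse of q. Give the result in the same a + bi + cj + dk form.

In blades: q = -5/4 + e1 + 2/3*e2 + 4/3*e12.
With qbar = -5/4 - e1 - 2/3*e2 - 4/3*e12 (scalar fixed, mapped units negated), q qbar = 689/144 (the sum of squared coefficients), so q^-1 = qbar / (689/144) = -180/689 - 144/689*e1 - 96/689*e2 - 192/689*e12; translating back:
Answer: -180/689 - 144/689*i - 96/689*j - 192/689*k


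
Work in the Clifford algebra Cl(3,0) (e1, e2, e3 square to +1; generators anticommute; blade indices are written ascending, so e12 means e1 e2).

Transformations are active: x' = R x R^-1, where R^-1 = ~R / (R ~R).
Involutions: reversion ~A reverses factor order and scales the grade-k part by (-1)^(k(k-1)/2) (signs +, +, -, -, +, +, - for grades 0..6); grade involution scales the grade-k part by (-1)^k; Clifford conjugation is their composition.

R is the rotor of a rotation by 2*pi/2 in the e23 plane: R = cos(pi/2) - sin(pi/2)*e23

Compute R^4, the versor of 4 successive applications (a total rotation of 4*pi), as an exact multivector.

Half-angle bookkeeping: 4 applications in e23 add up to rotor phase 4*pi/2 = 2*pi, so R^4 = cos(2*pi) - sin(2*pi)*e23.
cos(2*pi) = 1 and sin(2*pi) = 0, so R^4 = 1. The total rotation 4*pi is 2 full turns, so every vector returns to itself, yet the rotor is +1, back on the identity sheet (an even number of 2*pi turns).
Answer: 1


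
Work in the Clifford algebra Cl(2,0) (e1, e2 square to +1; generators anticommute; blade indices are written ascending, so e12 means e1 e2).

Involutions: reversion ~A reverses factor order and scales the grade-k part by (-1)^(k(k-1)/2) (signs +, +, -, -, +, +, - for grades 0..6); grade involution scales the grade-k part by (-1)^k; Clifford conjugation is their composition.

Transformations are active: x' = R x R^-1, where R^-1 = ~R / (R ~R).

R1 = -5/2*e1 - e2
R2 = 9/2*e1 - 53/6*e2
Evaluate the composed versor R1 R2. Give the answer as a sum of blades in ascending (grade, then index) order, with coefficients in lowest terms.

Distribute over the terms of R1 (each basis-blade product reordered to ascending indices, repeated generators contracted through their squares):
(-5/2*e1) R2 = -45/4 + 265/12*e12
(-e2) R2 = 53/6 + 9/2*e12
Summing the partial products and collecting blades:
Answer: -29/12 + 319/12*e12


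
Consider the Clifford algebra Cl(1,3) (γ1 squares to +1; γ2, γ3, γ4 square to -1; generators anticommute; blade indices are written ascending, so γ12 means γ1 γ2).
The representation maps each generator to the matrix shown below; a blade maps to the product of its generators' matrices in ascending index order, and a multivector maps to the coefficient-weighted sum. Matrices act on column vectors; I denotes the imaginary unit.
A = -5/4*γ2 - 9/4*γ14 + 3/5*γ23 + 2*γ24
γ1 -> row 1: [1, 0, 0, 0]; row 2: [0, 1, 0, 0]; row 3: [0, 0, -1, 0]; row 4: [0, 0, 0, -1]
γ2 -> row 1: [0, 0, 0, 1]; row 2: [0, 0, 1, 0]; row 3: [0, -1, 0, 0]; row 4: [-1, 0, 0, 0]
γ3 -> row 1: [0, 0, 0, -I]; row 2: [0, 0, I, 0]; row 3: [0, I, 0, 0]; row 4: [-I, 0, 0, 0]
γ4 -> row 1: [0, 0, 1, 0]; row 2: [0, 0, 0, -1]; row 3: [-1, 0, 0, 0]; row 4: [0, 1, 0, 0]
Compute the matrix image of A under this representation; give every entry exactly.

Bivector images (products of the table entries): rho(γ14) = rho(γ1)rho(γ4) = row 1: [0, 0, 1, 0]; row 2: [0, 0, 0, -1]; row 3: [1, 0, 0, 0]; row 4: [0, -1, 0, 0]; rho(γ23) = rho(γ2)rho(γ3) = row 1: [-I, 0, 0, 0]; row 2: [0, I, 0, 0]; row 3: [0, 0, -I, 0]; row 4: [0, 0, 0, I]; rho(γ24) = rho(γ2)rho(γ4) = row 1: [0, 1, 0, 0]; row 2: [-1, 0, 0, 0]; row 3: [0, 0, 0, 1]; row 4: [0, 0, -1, 0].
M = (-5/4)*rho(γ2) + (-9/4)*rho(γ14) + (3/5)*rho(γ23) + (2)*rho(γ24), summed entrywise:
Answer: row 1: [-3*I/5, 2, -9/4, -5/4]; row 2: [-2, 3*I/5, -5/4, 9/4]; row 3: [-9/4, 5/4, -3*I/5, 2]; row 4: [5/4, 9/4, -2, 3*I/5]


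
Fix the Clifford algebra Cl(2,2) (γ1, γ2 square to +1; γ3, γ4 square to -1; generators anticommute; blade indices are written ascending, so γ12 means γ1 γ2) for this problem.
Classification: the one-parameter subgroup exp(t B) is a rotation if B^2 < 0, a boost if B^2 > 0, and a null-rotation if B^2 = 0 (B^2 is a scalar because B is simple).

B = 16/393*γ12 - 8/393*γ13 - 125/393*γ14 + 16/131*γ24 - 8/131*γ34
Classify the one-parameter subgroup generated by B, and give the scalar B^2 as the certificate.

B^2 term by term: the squares give (16/393)^2*(γ12)^2 + (-8/393)^2*(γ13)^2 + (-125/393)^2*(γ14)^2 + (16/131)^2*(γ24)^2 + (-8/131)^2*(γ34)^2 = 256/154449*(-1) + 64/154449*(+1) + 15625/154449*(+1) + 256/17161*(+1) + 64/17161*(-1) = 1/9 (each basis 2-blade squares to minus the product of its generators' squares); cross terms between blades sharing an index anticommute and cancel; the commuting (index-disjoint) pairs give grade-4 terms 2*c*c'*(blade product), which cancel blade by blade — γ1234: -256/51483 + 256/51483 = 0 — confirming B is simple. So B^2 = 1/9.
Answer: boost, certificate B^2 = 1/9. Check the certificate: B^2 = 1/9, and that sign is decisive whatever form B takes.
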